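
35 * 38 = 1330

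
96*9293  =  892128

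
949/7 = 135 + 4/7  =  135.57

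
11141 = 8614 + 2527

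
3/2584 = 3/2584 = 0.00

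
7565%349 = 236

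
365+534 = 899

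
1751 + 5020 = 6771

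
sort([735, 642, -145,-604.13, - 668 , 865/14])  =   [ - 668,  -  604.13,-145 , 865/14, 642,735 ]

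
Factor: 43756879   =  23^1*1019^1*1867^1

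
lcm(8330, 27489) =274890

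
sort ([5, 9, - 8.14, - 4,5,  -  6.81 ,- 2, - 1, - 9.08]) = [-9.08, - 8.14, - 6.81, - 4, - 2, - 1,5,  5,9]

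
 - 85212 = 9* (-9468) 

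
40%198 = 40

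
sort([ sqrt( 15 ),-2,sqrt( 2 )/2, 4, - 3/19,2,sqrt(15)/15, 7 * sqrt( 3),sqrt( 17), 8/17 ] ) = [ - 2, - 3/19,sqrt ( 15)/15,8/17,sqrt( 2 ) /2,2,sqrt( 15 ), 4, sqrt( 17 ), 7*sqrt( 3)]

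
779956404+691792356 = 1471748760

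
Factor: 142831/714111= 3^ ( - 1 )*13^1*10987^1*238037^( - 1)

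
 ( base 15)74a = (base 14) 857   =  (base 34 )1ED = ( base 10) 1645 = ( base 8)3155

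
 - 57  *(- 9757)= 556149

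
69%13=4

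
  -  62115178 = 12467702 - 74582880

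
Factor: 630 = 2^1*3^2*5^1*7^1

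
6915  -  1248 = 5667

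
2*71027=142054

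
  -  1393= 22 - 1415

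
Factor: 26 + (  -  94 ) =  - 2^2 * 17^1  =  - 68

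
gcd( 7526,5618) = 106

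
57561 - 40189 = 17372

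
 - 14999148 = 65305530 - 80304678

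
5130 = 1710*3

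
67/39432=67/39432 = 0.00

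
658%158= 26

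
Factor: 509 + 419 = 928 = 2^5*29^1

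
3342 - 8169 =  - 4827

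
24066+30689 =54755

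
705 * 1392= 981360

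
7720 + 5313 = 13033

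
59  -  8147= -8088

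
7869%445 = 304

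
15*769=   11535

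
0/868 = 0 = 0.00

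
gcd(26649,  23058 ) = 189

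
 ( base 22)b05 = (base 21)C1G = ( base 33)4tg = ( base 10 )5329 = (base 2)1010011010001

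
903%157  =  118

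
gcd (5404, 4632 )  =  772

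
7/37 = 7/37  =  0.19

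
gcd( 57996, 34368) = 2148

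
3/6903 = 1/2301 = 0.00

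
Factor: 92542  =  2^1*46271^1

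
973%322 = 7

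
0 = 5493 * 0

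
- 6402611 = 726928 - 7129539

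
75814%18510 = 1774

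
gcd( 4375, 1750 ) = 875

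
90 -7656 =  - 7566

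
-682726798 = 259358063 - 942084861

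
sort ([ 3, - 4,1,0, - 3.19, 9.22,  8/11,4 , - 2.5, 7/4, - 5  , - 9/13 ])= [  -  5, - 4, - 3.19,-2.5, - 9/13,0, 8/11,1,7/4, 3, 4, 9.22] 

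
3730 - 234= 3496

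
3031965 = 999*3035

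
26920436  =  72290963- 45370527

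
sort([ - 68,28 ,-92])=[-92 , - 68,28]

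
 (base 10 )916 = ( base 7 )2446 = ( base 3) 1020221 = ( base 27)16P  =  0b1110010100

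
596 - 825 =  - 229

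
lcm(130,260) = 260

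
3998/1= 3998 = 3998.00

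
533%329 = 204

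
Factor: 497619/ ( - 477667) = -3^2 * 631^(- 1 )*757^( - 1 ) * 55291^1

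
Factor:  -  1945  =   - 5^1*389^1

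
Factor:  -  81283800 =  - 2^3 * 3^1  *  5^2*13^1* 17^1*613^1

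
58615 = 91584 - 32969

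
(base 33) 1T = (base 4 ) 332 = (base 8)76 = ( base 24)2E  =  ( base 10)62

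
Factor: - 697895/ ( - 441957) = 3^( - 1)*5^1*11^1*12689^1 * 147319^(-1) 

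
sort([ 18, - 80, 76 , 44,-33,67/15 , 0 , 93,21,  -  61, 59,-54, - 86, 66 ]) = [ - 86, - 80, - 61,-54, - 33,0, 67/15,  18, 21, 44, 59,  66,76, 93]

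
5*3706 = 18530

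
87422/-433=-87422/433 = -201.90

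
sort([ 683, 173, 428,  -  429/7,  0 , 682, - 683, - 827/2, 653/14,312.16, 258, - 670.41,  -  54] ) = [- 683, - 670.41,-827/2,-429/7, - 54, 0, 653/14, 173, 258,312.16, 428, 682, 683 ] 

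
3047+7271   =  10318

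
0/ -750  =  0/1 = - 0.00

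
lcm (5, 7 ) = 35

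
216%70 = 6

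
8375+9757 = 18132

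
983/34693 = 983/34693 =0.03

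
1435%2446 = 1435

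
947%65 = 37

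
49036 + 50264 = 99300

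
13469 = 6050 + 7419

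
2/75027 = 2/75027= 0.00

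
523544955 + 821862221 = 1345407176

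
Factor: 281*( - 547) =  - 153707 = -281^1*547^1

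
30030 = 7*4290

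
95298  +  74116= 169414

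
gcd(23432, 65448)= 808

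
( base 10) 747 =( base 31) o3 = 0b1011101011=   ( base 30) OR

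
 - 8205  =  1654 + - 9859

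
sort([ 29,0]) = [ 0,29] 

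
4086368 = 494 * 8272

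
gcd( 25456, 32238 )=2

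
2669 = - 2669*( - 1) 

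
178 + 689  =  867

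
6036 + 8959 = 14995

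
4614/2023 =4614/2023= 2.28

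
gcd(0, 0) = 0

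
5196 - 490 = 4706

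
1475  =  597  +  878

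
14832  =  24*618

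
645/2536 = 645/2536  =  0.25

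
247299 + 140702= 388001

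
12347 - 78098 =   -  65751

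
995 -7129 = - 6134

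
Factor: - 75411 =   -  3^4*7^2*19^1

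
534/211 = 534/211= 2.53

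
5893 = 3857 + 2036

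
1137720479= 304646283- - 833074196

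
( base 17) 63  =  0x69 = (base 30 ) 3f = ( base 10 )105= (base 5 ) 410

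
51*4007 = 204357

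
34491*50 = 1724550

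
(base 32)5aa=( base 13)2633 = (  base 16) 154A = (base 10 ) 5450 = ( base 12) 31a2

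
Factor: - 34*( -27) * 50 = 45900 = 2^2*3^3 *5^2*17^1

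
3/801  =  1/267 = 0.00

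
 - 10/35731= - 10/35731 = -0.00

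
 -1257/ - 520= 1257/520 = 2.42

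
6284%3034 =216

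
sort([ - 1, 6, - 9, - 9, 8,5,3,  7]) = [ - 9,  -  9, - 1,3,5,  6 , 7, 8]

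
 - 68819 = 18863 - 87682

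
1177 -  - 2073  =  3250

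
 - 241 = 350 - 591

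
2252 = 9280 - 7028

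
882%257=111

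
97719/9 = 32573/3 = 10857.67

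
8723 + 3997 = 12720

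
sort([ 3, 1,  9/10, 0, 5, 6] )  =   [ 0, 9/10,1,3 , 5,6 ] 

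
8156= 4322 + 3834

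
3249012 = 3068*1059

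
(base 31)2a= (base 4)1020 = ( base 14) 52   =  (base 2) 1001000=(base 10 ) 72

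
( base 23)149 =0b1001110110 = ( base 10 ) 630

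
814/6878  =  407/3439 =0.12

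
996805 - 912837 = 83968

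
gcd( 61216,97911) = 1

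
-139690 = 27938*( - 5)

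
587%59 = 56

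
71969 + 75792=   147761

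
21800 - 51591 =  -29791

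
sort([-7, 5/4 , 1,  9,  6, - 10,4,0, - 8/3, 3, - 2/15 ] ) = [ -10, - 7, - 8/3,  -  2/15,  0  ,  1,  5/4, 3,  4,6,9 ]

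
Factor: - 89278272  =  -2^6*3^2*23^2 *293^1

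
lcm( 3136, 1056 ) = 103488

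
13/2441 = 13/2441 = 0.01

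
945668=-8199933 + 9145601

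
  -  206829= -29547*7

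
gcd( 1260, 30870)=630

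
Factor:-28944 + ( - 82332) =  - 111276 = - 2^2  *  3^2 * 11^1*281^1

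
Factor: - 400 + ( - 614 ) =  - 1014 = -2^1*3^1*13^2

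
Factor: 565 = 5^1*113^1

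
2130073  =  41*51953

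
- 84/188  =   - 21/47 = -0.45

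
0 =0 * 1579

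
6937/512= 13 +281/512 = 13.55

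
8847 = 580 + 8267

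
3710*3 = 11130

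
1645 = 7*235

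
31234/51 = 31234/51=612.43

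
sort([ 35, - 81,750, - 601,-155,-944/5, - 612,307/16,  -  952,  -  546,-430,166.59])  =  [ - 952,-612,-601, - 546, - 430, - 944/5, - 155,-81, 307/16, 35, 166.59, 750] 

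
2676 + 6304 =8980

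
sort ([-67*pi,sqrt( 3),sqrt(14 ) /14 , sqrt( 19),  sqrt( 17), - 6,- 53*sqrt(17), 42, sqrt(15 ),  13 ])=[ - 53*sqrt (17),- 67 *pi, - 6, sqrt(14) /14,  sqrt( 3) , sqrt( 15),sqrt( 17),  sqrt( 19),  13,42] 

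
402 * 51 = 20502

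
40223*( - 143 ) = -5751889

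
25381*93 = 2360433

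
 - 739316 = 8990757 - 9730073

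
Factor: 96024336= 2^4*3^1 *29^1*101^1*683^1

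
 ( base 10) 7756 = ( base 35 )6BL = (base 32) 7ic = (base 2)1111001001100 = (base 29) 96D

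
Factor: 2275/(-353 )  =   - 5^2*7^1*13^1*353^( - 1)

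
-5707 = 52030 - 57737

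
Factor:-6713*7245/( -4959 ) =5^1 * 7^3*19^( - 1)*23^1*29^( - 1)*137^1 = 5403965/551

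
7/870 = 7/870 = 0.01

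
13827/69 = 200 + 9/23 = 200.39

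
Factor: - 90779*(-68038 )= 2^1*13^1*6983^1*34019^1 = 6176421602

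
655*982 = 643210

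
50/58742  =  25/29371 = 0.00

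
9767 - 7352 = 2415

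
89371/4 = 22342 + 3/4 = 22342.75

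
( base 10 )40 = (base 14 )2C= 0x28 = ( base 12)34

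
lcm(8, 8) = 8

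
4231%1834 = 563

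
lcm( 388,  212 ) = 20564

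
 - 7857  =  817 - 8674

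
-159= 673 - 832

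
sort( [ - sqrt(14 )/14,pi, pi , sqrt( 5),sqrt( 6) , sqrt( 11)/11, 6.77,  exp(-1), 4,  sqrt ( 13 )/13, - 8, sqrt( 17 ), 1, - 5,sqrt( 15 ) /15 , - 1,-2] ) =[ - 8, - 5,  -  2, - 1, - sqrt( 14 )/14,  sqrt (15)/15,sqrt(13)/13, sqrt( 11)/11,exp( - 1 ), 1, sqrt(5),sqrt( 6), pi, pi, 4,sqrt( 17 ), 6.77] 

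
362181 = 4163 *87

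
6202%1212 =142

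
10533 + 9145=19678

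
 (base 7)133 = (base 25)2n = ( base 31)2b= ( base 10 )73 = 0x49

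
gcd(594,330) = 66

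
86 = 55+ 31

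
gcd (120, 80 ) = 40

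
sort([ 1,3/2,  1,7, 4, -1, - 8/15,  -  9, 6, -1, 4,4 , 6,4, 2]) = [ - 9 ,  -  1, - 1,-8/15, 1,1, 3/2,2, 4,4, 4, 4,6,  6,7 ]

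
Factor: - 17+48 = 31 = 31^1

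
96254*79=7604066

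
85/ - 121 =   -  85/121 = -0.70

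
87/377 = 3/13 = 0.23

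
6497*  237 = 1539789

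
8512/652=13 + 9/163   =  13.06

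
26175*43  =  1125525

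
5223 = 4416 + 807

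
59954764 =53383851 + 6570913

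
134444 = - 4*( - 33611)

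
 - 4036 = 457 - 4493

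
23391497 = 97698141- 74306644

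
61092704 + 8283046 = 69375750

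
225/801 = 25/89 = 0.28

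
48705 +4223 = 52928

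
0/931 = 0 = 0.00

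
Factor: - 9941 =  - 9941^1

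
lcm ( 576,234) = 7488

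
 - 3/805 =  - 3/805  =  -0.00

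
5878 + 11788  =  17666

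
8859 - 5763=3096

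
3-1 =2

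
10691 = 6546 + 4145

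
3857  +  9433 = 13290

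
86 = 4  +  82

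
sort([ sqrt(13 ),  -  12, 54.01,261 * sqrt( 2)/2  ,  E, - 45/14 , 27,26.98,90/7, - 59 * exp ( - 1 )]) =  [-59 * exp( - 1),  -  12, - 45/14,E,sqrt ( 13 ), 90/7,26.98,27  ,  54.01,261 * sqrt( 2) /2] 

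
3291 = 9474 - 6183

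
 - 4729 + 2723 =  - 2006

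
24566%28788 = 24566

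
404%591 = 404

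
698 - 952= - 254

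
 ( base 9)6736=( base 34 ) 4aa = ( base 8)11556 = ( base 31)55e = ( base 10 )4974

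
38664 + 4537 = 43201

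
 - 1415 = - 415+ - 1000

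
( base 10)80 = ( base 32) 2g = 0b1010000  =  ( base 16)50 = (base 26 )32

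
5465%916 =885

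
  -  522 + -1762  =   - 2284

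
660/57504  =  55/4792 = 0.01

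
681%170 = 1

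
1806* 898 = 1621788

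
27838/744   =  37  +  5/12 = 37.42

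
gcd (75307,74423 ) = 1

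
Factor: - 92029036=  - 2^2*11^1*811^1*2579^1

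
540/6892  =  135/1723 = 0.08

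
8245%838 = 703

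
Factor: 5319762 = 2^1*3^1*7^1 * 23^1*5507^1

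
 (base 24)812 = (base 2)1001000011010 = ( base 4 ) 1020122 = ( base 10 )4634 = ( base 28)5pe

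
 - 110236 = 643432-753668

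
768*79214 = 60836352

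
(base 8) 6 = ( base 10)6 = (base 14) 6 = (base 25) 6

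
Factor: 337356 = 2^2*3^2*9371^1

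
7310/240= 30 + 11/24 = 30.46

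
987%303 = 78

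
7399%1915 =1654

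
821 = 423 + 398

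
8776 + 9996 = 18772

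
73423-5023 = 68400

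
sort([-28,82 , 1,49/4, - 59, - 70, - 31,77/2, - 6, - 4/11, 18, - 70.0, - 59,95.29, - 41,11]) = [-70, - 70.0, -59,- 59, -41,  -  31,- 28 , - 6, - 4/11 , 1,11,49/4, 18, 77/2 , 82,95.29]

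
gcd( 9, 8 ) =1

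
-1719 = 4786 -6505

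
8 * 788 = 6304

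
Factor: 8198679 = 3^1*2732893^1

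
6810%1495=830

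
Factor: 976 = 2^4*61^1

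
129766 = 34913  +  94853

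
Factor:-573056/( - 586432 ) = 814/833 = 2^1 *7^( - 2 )*11^1 * 17^( - 1 )*37^1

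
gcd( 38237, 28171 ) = 1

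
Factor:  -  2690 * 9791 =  - 2^1  *  5^1  *  269^1 * 9791^1  =  - 26337790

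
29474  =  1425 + 28049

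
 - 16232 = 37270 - 53502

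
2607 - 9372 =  - 6765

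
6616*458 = 3030128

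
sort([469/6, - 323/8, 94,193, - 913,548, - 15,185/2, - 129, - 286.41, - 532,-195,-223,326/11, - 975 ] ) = [ - 975, - 913, - 532,  -  286.41,-223,-195,-129 , - 323/8, - 15,326/11,  469/6,185/2, 94,193,548]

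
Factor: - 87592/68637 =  - 2^3*3^( - 1 )*137^(  -  1 )*167^( - 1 )*10949^1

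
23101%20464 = 2637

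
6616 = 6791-175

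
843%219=186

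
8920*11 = 98120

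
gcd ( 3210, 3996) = 6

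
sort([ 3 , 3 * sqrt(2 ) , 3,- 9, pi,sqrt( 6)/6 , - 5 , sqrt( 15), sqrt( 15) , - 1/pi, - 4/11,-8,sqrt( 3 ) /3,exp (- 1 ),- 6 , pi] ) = [ - 9,  -  8, - 6 , - 5,-4/11,  -  1/pi,exp( - 1),sqrt(6) /6, sqrt(3 )/3 , 3, 3,pi, pi, sqrt(15), sqrt( 15), 3*sqrt(2) ]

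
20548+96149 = 116697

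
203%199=4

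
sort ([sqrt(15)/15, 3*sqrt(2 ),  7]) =[ sqrt(15 ) /15, 3*sqrt ( 2),7 ] 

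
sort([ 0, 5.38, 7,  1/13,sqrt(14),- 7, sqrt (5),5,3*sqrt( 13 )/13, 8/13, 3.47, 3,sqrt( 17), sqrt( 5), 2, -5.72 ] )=[ -7, - 5.72, 0, 1/13, 8/13, 3 * sqrt(13 ) /13, 2, sqrt( 5 ),sqrt( 5 ),3, 3.47,sqrt (14 ), sqrt( 17 ), 5,5.38,7 ] 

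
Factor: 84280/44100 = 2^1*3^( - 2 )*5^( - 1)*43^1 = 86/45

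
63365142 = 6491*9762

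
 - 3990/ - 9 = 1330/3 = 443.33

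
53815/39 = 53815/39= 1379.87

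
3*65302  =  195906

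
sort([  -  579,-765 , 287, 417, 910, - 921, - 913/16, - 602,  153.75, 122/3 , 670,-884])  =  [ - 921, - 884, - 765, - 602, - 579, - 913/16,122/3, 153.75,287,417,670,910]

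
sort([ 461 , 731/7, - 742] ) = [-742,731/7,461]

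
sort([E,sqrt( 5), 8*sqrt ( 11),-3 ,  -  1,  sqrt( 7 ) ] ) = [ - 3, - 1,sqrt( 5), sqrt(7 ),  E, 8*sqrt( 11 ) ] 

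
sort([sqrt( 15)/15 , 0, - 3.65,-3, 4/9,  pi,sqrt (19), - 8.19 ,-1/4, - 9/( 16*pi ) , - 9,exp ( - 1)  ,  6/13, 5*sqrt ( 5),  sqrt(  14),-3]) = [- 9, - 8.19, - 3.65, -3,-3, - 1/4 , - 9/(16*pi), 0, sqrt(15) /15, exp( - 1 ), 4/9,6/13 , pi,sqrt( 14 ), sqrt ( 19), 5*sqrt( 5)]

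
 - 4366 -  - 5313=947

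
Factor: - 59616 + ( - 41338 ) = -2^1*7^1  *  7211^1 = - 100954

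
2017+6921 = 8938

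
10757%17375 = 10757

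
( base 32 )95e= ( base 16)24AE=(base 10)9390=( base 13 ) 4374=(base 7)36243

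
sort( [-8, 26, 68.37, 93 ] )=[ - 8, 26, 68.37, 93]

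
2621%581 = 297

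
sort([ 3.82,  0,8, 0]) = [ 0, 0,3.82, 8]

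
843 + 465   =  1308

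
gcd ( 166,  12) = 2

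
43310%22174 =21136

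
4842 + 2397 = 7239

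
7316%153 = 125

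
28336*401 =11362736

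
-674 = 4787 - 5461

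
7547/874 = 8+555/874 = 8.64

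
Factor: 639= 3^2*71^1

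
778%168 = 106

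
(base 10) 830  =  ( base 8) 1476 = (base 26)15O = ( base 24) 1ae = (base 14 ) 434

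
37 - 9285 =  - 9248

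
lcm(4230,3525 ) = 21150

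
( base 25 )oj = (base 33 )ip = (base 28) m3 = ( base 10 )619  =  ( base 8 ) 1153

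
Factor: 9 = 3^2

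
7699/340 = 22 + 219/340 = 22.64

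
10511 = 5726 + 4785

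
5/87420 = 1/17484 = 0.00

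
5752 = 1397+4355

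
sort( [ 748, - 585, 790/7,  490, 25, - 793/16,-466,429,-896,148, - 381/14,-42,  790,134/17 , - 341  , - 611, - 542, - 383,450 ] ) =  [-896, - 611 , - 585, - 542, - 466,-383 , - 341,-793/16,  -  42,-381/14,134/17,  25,790/7,148, 429,450,  490,748,790] 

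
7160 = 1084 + 6076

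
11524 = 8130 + 3394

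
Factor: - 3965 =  - 5^1 * 13^1*61^1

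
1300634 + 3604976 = 4905610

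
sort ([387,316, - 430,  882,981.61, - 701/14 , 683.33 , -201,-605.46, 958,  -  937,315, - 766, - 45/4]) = [ - 937,- 766, - 605.46, - 430,-201, - 701/14, - 45/4,315, 316, 387, 683.33, 882,  958,  981.61]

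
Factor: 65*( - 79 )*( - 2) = 2^1*5^1*13^1 * 79^1 = 10270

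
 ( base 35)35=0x6e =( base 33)3b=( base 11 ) A0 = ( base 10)110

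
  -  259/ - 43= 6 + 1/43 = 6.02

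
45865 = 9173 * 5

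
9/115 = 9/115 = 0.08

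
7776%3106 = 1564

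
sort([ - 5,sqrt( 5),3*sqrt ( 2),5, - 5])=[ - 5, - 5,sqrt( 5) , 3*sqrt( 2),  5] 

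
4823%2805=2018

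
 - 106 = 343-449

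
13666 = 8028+5638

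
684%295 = 94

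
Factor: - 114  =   - 2^1*3^1*19^1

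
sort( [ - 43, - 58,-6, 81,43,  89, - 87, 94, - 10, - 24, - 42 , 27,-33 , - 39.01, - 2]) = [-87 , - 58,  -  43,-42, - 39.01, - 33 , - 24, - 10, - 6, - 2,27 , 43, 81,89,94 ]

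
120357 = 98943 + 21414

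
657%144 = 81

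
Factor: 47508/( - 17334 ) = -74/27=-2^1*3^ (-3) *37^1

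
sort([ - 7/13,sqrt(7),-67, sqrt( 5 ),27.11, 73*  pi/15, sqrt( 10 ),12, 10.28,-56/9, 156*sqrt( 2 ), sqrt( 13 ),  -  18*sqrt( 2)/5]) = [  -  67, - 56/9, - 18 *sqrt (2)/5, - 7/13,sqrt( 5) , sqrt(7), sqrt( 10),  sqrt (13) , 10.28,  12,73 * pi/15,  27.11, 156 * sqrt( 2)]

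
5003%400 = 203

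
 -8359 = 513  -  8872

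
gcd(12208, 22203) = 1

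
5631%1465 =1236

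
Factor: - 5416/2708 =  - 2=- 2^1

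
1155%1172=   1155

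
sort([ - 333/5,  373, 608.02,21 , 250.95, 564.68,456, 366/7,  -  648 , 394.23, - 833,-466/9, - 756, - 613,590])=[ - 833, - 756, - 648, - 613, - 333/5 , - 466/9, 21 , 366/7, 250.95,373,394.23, 456 , 564.68, 590 , 608.02]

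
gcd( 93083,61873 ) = 1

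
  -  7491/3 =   -  2497 =-2497.00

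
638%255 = 128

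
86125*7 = 602875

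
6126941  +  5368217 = 11495158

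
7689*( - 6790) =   -  52208310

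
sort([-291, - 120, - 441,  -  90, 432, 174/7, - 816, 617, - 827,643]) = [  -  827, - 816, - 441, - 291,  -  120,-90,174/7,432,617,643]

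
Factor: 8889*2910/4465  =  2^1*3^2*19^( - 1)*47^( - 1 )*97^1*2963^1= 5173398/893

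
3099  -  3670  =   - 571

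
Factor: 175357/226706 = 2^(-1) * 7^1*13^1*41^1* 47^1*263^ ( - 1)*431^( - 1) 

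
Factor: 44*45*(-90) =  - 2^3 *3^4*5^2*11^1 = - 178200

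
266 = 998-732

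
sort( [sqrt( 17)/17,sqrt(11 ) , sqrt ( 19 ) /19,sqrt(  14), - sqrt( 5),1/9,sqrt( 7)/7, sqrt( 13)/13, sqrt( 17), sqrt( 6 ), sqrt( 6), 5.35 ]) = [ - sqrt( 5 ), 1/9,sqrt( 19 )/19, sqrt( 17 ) /17, sqrt( 13) /13,sqrt( 7) /7, sqrt( 6 ),sqrt ( 6 ),sqrt ( 11),  sqrt( 14),sqrt(17 ),5.35 ] 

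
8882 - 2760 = 6122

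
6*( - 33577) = -201462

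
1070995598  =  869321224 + 201674374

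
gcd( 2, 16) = 2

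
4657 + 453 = 5110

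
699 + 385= 1084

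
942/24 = 39+1/4 = 39.25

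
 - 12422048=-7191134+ - 5230914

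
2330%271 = 162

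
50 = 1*50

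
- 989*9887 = -9778243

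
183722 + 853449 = 1037171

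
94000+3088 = 97088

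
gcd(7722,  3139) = 1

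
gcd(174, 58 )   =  58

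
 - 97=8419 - 8516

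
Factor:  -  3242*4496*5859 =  - 85400971488  =  - 2^5*3^3*7^1*31^1*281^1*1621^1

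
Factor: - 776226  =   - 2^1*3^1*11^1*19^1*619^1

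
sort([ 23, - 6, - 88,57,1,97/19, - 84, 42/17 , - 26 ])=[ - 88,  -  84, - 26 , - 6,1,42/17, 97/19,23 , 57] 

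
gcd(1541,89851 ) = 1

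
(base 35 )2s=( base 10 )98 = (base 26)3K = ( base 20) 4I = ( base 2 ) 1100010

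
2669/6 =2669/6 = 444.83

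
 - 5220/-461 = 5220/461= 11.32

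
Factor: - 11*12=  - 132 = - 2^2*3^1*11^1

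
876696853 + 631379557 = 1508076410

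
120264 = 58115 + 62149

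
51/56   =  51/56 = 0.91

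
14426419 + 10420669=24847088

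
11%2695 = 11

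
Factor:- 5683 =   -  5683^1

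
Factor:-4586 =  - 2^1*2293^1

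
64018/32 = 2000 + 9/16= 2000.56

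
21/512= 21/512  =  0.04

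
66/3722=33/1861 = 0.02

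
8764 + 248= 9012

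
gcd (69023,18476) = 1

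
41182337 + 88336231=129518568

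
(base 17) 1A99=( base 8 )17435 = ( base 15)2560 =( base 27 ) ap0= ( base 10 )7965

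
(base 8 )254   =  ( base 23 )7b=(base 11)147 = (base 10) 172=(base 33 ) 57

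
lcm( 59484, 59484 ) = 59484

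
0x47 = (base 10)71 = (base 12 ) 5B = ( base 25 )2L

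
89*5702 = 507478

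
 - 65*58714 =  - 3816410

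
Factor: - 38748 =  - 2^2*3^1*3229^1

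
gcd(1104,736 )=368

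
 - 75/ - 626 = 75/626= 0.12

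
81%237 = 81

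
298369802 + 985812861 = 1284182663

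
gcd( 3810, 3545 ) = 5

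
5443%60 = 43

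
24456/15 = 8152/5 = 1630.40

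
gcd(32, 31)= 1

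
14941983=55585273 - 40643290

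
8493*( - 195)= - 1656135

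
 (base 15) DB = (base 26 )7O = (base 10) 206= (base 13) 12B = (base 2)11001110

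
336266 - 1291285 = -955019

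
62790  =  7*8970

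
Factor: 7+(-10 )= - 3 = -3^1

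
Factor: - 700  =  -2^2 * 5^2 * 7^1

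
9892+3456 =13348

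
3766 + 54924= 58690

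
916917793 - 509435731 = 407482062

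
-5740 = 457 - 6197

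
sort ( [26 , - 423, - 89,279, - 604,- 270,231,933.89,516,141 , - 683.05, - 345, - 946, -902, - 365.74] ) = [ - 946 ,-902, - 683.05 , - 604, - 423,-365.74 , - 345, - 270, - 89,  26,141,  231,  279, 516 , 933.89 ]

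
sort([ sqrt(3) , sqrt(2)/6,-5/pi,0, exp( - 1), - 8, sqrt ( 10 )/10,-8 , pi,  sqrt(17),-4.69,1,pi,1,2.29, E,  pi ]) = [ - 8, - 8,-4.69,  -  5/pi,0, sqrt(2)/6, sqrt(10)/10, exp( - 1), 1, 1, sqrt( 3),2.29,  E, pi, pi, pi, sqrt(17)]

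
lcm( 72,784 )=7056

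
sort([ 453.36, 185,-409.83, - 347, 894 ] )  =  [ - 409.83, - 347, 185, 453.36, 894 ]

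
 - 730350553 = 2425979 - 732776532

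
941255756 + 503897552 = 1445153308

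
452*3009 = 1360068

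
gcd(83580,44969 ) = 1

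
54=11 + 43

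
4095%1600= 895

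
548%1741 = 548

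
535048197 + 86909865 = 621958062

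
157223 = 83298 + 73925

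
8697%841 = 287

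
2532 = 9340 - 6808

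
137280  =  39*3520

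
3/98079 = 1/32693 = 0.00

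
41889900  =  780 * 53705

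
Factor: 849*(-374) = - 317526=-2^1 * 3^1*11^1*17^1*283^1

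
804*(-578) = - 464712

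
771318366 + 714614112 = 1485932478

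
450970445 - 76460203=374510242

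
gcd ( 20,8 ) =4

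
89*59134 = 5262926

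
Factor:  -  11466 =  - 2^1*3^2*7^2 * 13^1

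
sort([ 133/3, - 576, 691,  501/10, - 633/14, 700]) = [ - 576, - 633/14, 133/3,  501/10,691,700] 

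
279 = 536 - 257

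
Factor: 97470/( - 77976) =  - 2^ ( - 2 )* 5^1 = - 5/4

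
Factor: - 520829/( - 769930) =2^ ( - 1)*5^( - 1) *7^( - 1 )*647^ ( - 1)*30637^1 = 30637/45290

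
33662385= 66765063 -33102678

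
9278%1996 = 1294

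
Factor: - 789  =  -3^1*263^1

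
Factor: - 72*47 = -2^3* 3^2*47^1= -3384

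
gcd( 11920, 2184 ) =8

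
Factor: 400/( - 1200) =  - 3^( - 1) = - 1/3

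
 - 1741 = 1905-3646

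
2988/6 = 498   =  498.00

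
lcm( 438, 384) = 28032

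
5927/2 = 2963+1/2 = 2963.50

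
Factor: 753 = 3^1*251^1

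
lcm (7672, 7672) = 7672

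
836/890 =418/445 = 0.94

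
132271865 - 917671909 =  - 785400044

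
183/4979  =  183/4979 = 0.04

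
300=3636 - 3336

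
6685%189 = 70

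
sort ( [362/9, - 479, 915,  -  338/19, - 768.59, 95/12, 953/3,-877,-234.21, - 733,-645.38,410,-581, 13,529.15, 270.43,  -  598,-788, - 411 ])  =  [  -  877,  -  788,-768.59,-733, - 645.38,  -  598, - 581, -479  ,-411,-234.21, -338/19,95/12,13, 362/9, 270.43, 953/3, 410,  529.15, 915]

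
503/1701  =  503/1701 =0.30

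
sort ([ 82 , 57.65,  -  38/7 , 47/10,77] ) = [  -  38/7,47/10, 57.65,77,82]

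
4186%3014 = 1172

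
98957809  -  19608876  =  79348933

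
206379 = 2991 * 69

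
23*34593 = 795639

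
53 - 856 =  - 803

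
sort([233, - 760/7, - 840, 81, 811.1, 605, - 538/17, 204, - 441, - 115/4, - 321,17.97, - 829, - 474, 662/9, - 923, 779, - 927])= [- 927, - 923, - 840, - 829, - 474, - 441, - 321, - 760/7, - 538/17,-115/4, 17.97  ,  662/9 , 81,204 , 233, 605, 779,811.1]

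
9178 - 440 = 8738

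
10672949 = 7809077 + 2863872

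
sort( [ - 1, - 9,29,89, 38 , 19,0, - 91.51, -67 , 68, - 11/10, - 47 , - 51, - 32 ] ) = [ - 91.51, - 67, - 51,- 47, - 32, - 9,-11/10, - 1,0 , 19, 29,  38, 68, 89 ]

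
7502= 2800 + 4702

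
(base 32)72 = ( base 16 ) e2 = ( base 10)226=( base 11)196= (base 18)CA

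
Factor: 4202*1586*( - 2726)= - 2^3*11^1*13^1*29^1*47^1*61^1 * 191^1 = - 18167078072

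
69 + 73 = 142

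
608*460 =279680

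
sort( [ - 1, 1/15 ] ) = [ - 1,1/15]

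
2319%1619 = 700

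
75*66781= 5008575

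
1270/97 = 1270/97 = 13.09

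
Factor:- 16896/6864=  - 32/13=- 2^5*13^ (-1)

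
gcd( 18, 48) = 6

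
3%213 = 3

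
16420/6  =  8210/3= 2736.67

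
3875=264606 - 260731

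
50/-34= - 25/17  =  -1.47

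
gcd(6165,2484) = 9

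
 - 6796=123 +-6919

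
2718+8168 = 10886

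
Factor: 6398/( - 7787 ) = -2^1*7^1 * 13^( - 1 )*457^1 * 599^(  -  1 )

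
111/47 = 111/47 = 2.36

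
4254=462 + 3792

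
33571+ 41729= 75300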